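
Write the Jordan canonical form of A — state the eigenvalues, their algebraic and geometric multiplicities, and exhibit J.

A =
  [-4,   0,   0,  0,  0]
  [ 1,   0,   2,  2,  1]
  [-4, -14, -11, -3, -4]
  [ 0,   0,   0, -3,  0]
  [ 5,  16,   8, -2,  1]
J_1(-4) ⊕ J_1(-4) ⊕ J_2(-3) ⊕ J_1(-3)

The characteristic polynomial is
  det(x·I − A) = x^5 + 17*x^4 + 115*x^3 + 387*x^2 + 648*x + 432 = (x + 3)^3*(x + 4)^2

Eigenvalues and multiplicities (the geometric multiplicity of λ is n − rank(A − λI), which equals the number of Jordan blocks for λ):
  λ = -4: algebraic multiplicity = 2, geometric multiplicity = 2
  λ = -3: algebraic multiplicity = 3, geometric multiplicity = 2

Determining the block sizes for each eigenvalue:
  λ = -4: gm = am = 2, so every block has size 1 → block sizes [1, 1]
  λ = -3: 2 blocks summing to 3 forces exactly one block of size 2 and the rest size 1 → block sizes [2, 1]

Assembling the blocks gives a Jordan form
J =
  [-4,  0,  0,  0,  0]
  [ 0, -4,  0,  0,  0]
  [ 0,  0, -3,  1,  0]
  [ 0,  0,  0, -3,  0]
  [ 0,  0,  0,  0, -3]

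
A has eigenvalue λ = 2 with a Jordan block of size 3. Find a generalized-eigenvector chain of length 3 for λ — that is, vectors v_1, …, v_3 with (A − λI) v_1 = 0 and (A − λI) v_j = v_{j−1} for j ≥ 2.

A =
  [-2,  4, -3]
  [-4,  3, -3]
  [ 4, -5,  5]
A Jordan chain for λ = 2 of length 3:
v_1 = (-12, 0, 16)ᵀ
v_2 = (-4, -4, 4)ᵀ
v_3 = (1, 0, 0)ᵀ

Let N = A − (2)·I. We want v_3 with N^3 v_3 = 0 but N^2 v_3 ≠ 0; then v_{j-1} := N · v_j for j = 3, …, 2.

Pick v_3 = (1, 0, 0)ᵀ.
Then v_2 = N · v_3 = (-4, -4, 4)ᵀ.
Then v_1 = N · v_2 = (-12, 0, 16)ᵀ.

Sanity check: (A − (2)·I) v_1 = (0, 0, 0)ᵀ = 0. ✓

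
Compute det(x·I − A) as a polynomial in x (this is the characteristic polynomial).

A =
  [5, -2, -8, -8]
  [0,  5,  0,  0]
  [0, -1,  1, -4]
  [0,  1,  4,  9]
x^4 - 20*x^3 + 150*x^2 - 500*x + 625

Expanding det(x·I − A) (e.g. by cofactor expansion or by noting that A is similar to its Jordan form J, which has the same characteristic polynomial as A) gives
  χ_A(x) = x^4 - 20*x^3 + 150*x^2 - 500*x + 625
which factors as (x - 5)^4. The eigenvalues (with algebraic multiplicities) are λ = 5 with multiplicity 4.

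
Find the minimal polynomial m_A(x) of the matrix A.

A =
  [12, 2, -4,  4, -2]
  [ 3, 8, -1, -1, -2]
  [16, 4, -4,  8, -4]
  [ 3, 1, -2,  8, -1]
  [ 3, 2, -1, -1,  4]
x^4 - 22*x^3 + 180*x^2 - 648*x + 864

The characteristic polynomial is χ_A(x) = (x - 6)^4*(x - 4), so the eigenvalues are known. The minimal polynomial is
  m_A(x) = Π_λ (x − λ)^{k_λ}
where k_λ is the size of the *largest* Jordan block for λ (equivalently, the smallest k with (A − λI)^k v = 0 for every generalised eigenvector v of λ).

  λ = 4: largest Jordan block has size 1, contributing (x − 4)
  λ = 6: largest Jordan block has size 3, contributing (x − 6)^3

So m_A(x) = (x - 6)^3*(x - 4) = x^4 - 22*x^3 + 180*x^2 - 648*x + 864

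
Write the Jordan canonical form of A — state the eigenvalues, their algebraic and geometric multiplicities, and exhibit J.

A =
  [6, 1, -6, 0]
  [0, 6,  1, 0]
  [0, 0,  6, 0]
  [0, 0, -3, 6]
J_3(6) ⊕ J_1(6)

The characteristic polynomial is
  det(x·I − A) = x^4 - 24*x^3 + 216*x^2 - 864*x + 1296 = (x - 6)^4

Eigenvalues and multiplicities (the geometric multiplicity of λ is n − rank(A − λI), which equals the number of Jordan blocks for λ):
  λ = 6: algebraic multiplicity = 4, geometric multiplicity = 2

Determining the block sizes for each eigenvalue:
  λ = 6: with am = 4 and gm = 2, the partition is not yet determined (e.g. several partitions of 4 into 2 parts exist). Let N = A − (6)·I. Computing rank(N^1) = 2, rank(N^2) = 1, rank(N^3) = 0; the number of blocks of size ≥ j is rank(N^{j−1}) − rank(N^j), giving [2, 1, 1]. So we have 1 block(s) of size 3, 1 block(s) of size 1 → block sizes [3, 1]

Assembling the blocks gives a Jordan form
J =
  [6, 1, 0, 0]
  [0, 6, 1, 0]
  [0, 0, 6, 0]
  [0, 0, 0, 6]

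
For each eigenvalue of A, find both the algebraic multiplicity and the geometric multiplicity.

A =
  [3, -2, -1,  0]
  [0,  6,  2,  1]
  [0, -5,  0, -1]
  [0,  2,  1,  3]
λ = 3: alg = 4, geom = 2

Step 1 — factor the characteristic polynomial to read off the algebraic multiplicities:
  χ_A(x) = (x - 3)^4

Step 2 — compute geometric multiplicities via the rank-nullity identity g(λ) = n − rank(A − λI):
  rank(A − (3)·I) = 2, so dim ker(A − (3)·I) = n − 2 = 2

Summary:
  λ = 3: algebraic multiplicity = 4, geometric multiplicity = 2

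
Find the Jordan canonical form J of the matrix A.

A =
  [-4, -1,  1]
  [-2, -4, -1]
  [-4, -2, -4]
J_3(-4)

The characteristic polynomial is
  det(x·I − A) = x^3 + 12*x^2 + 48*x + 64 = (x + 4)^3

Eigenvalues and multiplicities (the geometric multiplicity of λ is n − rank(A − λI), which equals the number of Jordan blocks for λ):
  λ = -4: algebraic multiplicity = 3, geometric multiplicity = 1

Determining the block sizes for each eigenvalue:
  λ = -4: one block (gm = 1), so the single block has size am = 3 → block sizes [3]

Assembling the blocks gives a Jordan form
J =
  [-4,  1,  0]
  [ 0, -4,  1]
  [ 0,  0, -4]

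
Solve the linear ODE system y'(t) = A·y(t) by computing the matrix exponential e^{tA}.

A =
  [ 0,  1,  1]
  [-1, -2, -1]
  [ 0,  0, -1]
e^{tA} =
  [t*exp(-t) + exp(-t), t*exp(-t), t*exp(-t)]
  [-t*exp(-t), -t*exp(-t) + exp(-t), -t*exp(-t)]
  [0, 0, exp(-t)]

Strategy: write A = P · J · P⁻¹ where J is a Jordan canonical form, so e^{tA} = P · e^{tJ} · P⁻¹, and e^{tJ} can be computed block-by-block.

A has Jordan form
J =
  [-1,  1,  0]
  [ 0, -1,  0]
  [ 0,  0, -1]
(up to reordering of blocks).

Per-block formulas:
  For a 2×2 Jordan block J_2(-1): exp(t · J_2(-1)) = e^(-1t)·(I + t·N), where N is the 2×2 nilpotent shift.
  For a 1×1 block at λ = -1: exp(t · [-1]) = [e^(-1t)].

After assembling e^{tJ} and conjugating by P, we get:

e^{tA} =
  [t*exp(-t) + exp(-t), t*exp(-t), t*exp(-t)]
  [-t*exp(-t), -t*exp(-t) + exp(-t), -t*exp(-t)]
  [0, 0, exp(-t)]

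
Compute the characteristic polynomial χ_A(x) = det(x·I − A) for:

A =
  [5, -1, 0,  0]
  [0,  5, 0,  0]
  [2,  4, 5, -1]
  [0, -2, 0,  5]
x^4 - 20*x^3 + 150*x^2 - 500*x + 625

Expanding det(x·I − A) (e.g. by cofactor expansion or by noting that A is similar to its Jordan form J, which has the same characteristic polynomial as A) gives
  χ_A(x) = x^4 - 20*x^3 + 150*x^2 - 500*x + 625
which factors as (x - 5)^4. The eigenvalues (with algebraic multiplicities) are λ = 5 with multiplicity 4.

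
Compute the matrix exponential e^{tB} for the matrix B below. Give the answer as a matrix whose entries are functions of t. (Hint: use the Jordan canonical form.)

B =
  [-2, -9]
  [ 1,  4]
e^{tB} =
  [-3*t*exp(t) + exp(t), -9*t*exp(t)]
  [t*exp(t), 3*t*exp(t) + exp(t)]

Strategy: write B = P · J · P⁻¹ where J is a Jordan canonical form, so e^{tB} = P · e^{tJ} · P⁻¹, and e^{tJ} can be computed block-by-block.

B has Jordan form
J =
  [1, 1]
  [0, 1]
(up to reordering of blocks).

Per-block formulas:
  For a 2×2 Jordan block J_2(1): exp(t · J_2(1)) = e^(1t)·(I + t·N), where N is the 2×2 nilpotent shift.

After assembling e^{tJ} and conjugating by P, we get:

e^{tB} =
  [-3*t*exp(t) + exp(t), -9*t*exp(t)]
  [t*exp(t), 3*t*exp(t) + exp(t)]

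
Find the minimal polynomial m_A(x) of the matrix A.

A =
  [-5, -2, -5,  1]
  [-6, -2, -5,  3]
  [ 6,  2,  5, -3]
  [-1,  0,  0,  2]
x^3

The characteristic polynomial is χ_A(x) = x^4, so the eigenvalues are known. The minimal polynomial is
  m_A(x) = Π_λ (x − λ)^{k_λ}
where k_λ is the size of the *largest* Jordan block for λ (equivalently, the smallest k with (A − λI)^k v = 0 for every generalised eigenvector v of λ).

  λ = 0: largest Jordan block has size 3, contributing (x − 0)^3

So m_A(x) = x^3 = x^3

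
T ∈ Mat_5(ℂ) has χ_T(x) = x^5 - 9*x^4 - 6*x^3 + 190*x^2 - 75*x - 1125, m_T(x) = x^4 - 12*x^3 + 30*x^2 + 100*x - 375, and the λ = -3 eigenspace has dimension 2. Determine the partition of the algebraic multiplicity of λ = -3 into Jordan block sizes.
Block sizes for λ = -3: [1, 1]

Step 1 — from the characteristic polynomial, algebraic multiplicity of λ = -3 is 2. From dim ker(T − (-3)·I) = 2, there are exactly 2 Jordan blocks for λ = -3.
Step 2 — from the minimal polynomial, the factor (x + 3) tells us the largest block for λ = -3 has size 1.
Step 3 — with total size 2, 2 blocks, and largest block 1, the block sizes (in nonincreasing order) are [1, 1].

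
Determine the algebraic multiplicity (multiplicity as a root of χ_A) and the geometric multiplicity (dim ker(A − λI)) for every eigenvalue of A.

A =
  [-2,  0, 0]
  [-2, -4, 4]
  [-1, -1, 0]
λ = -2: alg = 3, geom = 2

Step 1 — factor the characteristic polynomial to read off the algebraic multiplicities:
  χ_A(x) = (x + 2)^3

Step 2 — compute geometric multiplicities via the rank-nullity identity g(λ) = n − rank(A − λI):
  rank(A − (-2)·I) = 1, so dim ker(A − (-2)·I) = n − 1 = 2

Summary:
  λ = -2: algebraic multiplicity = 3, geometric multiplicity = 2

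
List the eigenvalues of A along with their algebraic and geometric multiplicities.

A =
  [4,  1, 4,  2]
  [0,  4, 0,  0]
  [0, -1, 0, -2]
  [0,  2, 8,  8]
λ = 4: alg = 4, geom = 3

Step 1 — factor the characteristic polynomial to read off the algebraic multiplicities:
  χ_A(x) = (x - 4)^4

Step 2 — compute geometric multiplicities via the rank-nullity identity g(λ) = n − rank(A − λI):
  rank(A − (4)·I) = 1, so dim ker(A − (4)·I) = n − 1 = 3

Summary:
  λ = 4: algebraic multiplicity = 4, geometric multiplicity = 3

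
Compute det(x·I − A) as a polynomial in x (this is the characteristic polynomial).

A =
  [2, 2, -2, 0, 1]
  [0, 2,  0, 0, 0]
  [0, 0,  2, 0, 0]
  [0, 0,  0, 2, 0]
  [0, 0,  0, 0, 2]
x^5 - 10*x^4 + 40*x^3 - 80*x^2 + 80*x - 32

Expanding det(x·I − A) (e.g. by cofactor expansion or by noting that A is similar to its Jordan form J, which has the same characteristic polynomial as A) gives
  χ_A(x) = x^5 - 10*x^4 + 40*x^3 - 80*x^2 + 80*x - 32
which factors as (x - 2)^5. The eigenvalues (with algebraic multiplicities) are λ = 2 with multiplicity 5.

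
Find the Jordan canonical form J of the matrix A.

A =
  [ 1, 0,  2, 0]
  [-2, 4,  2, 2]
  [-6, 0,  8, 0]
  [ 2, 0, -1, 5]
J_1(4) ⊕ J_1(4) ⊕ J_1(5) ⊕ J_1(5)

The characteristic polynomial is
  det(x·I − A) = x^4 - 18*x^3 + 121*x^2 - 360*x + 400 = (x - 5)^2*(x - 4)^2

Eigenvalues and multiplicities (the geometric multiplicity of λ is n − rank(A − λI), which equals the number of Jordan blocks for λ):
  λ = 4: algebraic multiplicity = 2, geometric multiplicity = 2
  λ = 5: algebraic multiplicity = 2, geometric multiplicity = 2

Determining the block sizes for each eigenvalue:
  λ = 4: gm = am = 2, so every block has size 1 → block sizes [1, 1]
  λ = 5: gm = am = 2, so every block has size 1 → block sizes [1, 1]

Assembling the blocks gives a Jordan form
J =
  [4, 0, 0, 0]
  [0, 4, 0, 0]
  [0, 0, 5, 0]
  [0, 0, 0, 5]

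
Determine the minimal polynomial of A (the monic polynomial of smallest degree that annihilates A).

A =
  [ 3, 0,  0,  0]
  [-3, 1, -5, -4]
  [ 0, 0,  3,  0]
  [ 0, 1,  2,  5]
x^3 - 9*x^2 + 27*x - 27

The characteristic polynomial is χ_A(x) = (x - 3)^4, so the eigenvalues are known. The minimal polynomial is
  m_A(x) = Π_λ (x − λ)^{k_λ}
where k_λ is the size of the *largest* Jordan block for λ (equivalently, the smallest k with (A − λI)^k v = 0 for every generalised eigenvector v of λ).

  λ = 3: largest Jordan block has size 3, contributing (x − 3)^3

So m_A(x) = (x - 3)^3 = x^3 - 9*x^2 + 27*x - 27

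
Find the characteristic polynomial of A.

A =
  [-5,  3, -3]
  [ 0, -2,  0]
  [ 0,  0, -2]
x^3 + 9*x^2 + 24*x + 20

Expanding det(x·I − A) (e.g. by cofactor expansion or by noting that A is similar to its Jordan form J, which has the same characteristic polynomial as A) gives
  χ_A(x) = x^3 + 9*x^2 + 24*x + 20
which factors as (x + 2)^2*(x + 5). The eigenvalues (with algebraic multiplicities) are λ = -5 with multiplicity 1, λ = -2 with multiplicity 2.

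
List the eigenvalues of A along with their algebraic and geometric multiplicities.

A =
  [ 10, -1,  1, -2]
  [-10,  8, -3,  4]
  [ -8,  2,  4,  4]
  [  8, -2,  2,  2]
λ = 6: alg = 4, geom = 2

Step 1 — factor the characteristic polynomial to read off the algebraic multiplicities:
  χ_A(x) = (x - 6)^4

Step 2 — compute geometric multiplicities via the rank-nullity identity g(λ) = n − rank(A − λI):
  rank(A − (6)·I) = 2, so dim ker(A − (6)·I) = n − 2 = 2

Summary:
  λ = 6: algebraic multiplicity = 4, geometric multiplicity = 2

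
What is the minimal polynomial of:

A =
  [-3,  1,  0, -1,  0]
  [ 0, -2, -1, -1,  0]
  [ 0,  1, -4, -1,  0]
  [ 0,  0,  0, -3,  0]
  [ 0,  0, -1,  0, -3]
x^3 + 9*x^2 + 27*x + 27

The characteristic polynomial is χ_A(x) = (x + 3)^5, so the eigenvalues are known. The minimal polynomial is
  m_A(x) = Π_λ (x − λ)^{k_λ}
where k_λ is the size of the *largest* Jordan block for λ (equivalently, the smallest k with (A − λI)^k v = 0 for every generalised eigenvector v of λ).

  λ = -3: largest Jordan block has size 3, contributing (x + 3)^3

So m_A(x) = (x + 3)^3 = x^3 + 9*x^2 + 27*x + 27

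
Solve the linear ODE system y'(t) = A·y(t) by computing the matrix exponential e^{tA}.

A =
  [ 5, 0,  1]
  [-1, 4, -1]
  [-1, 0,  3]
e^{tA} =
  [t*exp(4*t) + exp(4*t), 0, t*exp(4*t)]
  [-t*exp(4*t), exp(4*t), -t*exp(4*t)]
  [-t*exp(4*t), 0, -t*exp(4*t) + exp(4*t)]

Strategy: write A = P · J · P⁻¹ where J is a Jordan canonical form, so e^{tA} = P · e^{tJ} · P⁻¹, and e^{tJ} can be computed block-by-block.

A has Jordan form
J =
  [4, 1, 0]
  [0, 4, 0]
  [0, 0, 4]
(up to reordering of blocks).

Per-block formulas:
  For a 2×2 Jordan block J_2(4): exp(t · J_2(4)) = e^(4t)·(I + t·N), where N is the 2×2 nilpotent shift.
  For a 1×1 block at λ = 4: exp(t · [4]) = [e^(4t)].

After assembling e^{tJ} and conjugating by P, we get:

e^{tA} =
  [t*exp(4*t) + exp(4*t), 0, t*exp(4*t)]
  [-t*exp(4*t), exp(4*t), -t*exp(4*t)]
  [-t*exp(4*t), 0, -t*exp(4*t) + exp(4*t)]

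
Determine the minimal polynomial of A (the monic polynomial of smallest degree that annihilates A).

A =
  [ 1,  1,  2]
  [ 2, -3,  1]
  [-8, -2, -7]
x^3 + 9*x^2 + 27*x + 27

The characteristic polynomial is χ_A(x) = (x + 3)^3, so the eigenvalues are known. The minimal polynomial is
  m_A(x) = Π_λ (x − λ)^{k_λ}
where k_λ is the size of the *largest* Jordan block for λ (equivalently, the smallest k with (A − λI)^k v = 0 for every generalised eigenvector v of λ).

  λ = -3: largest Jordan block has size 3, contributing (x + 3)^3

So m_A(x) = (x + 3)^3 = x^3 + 9*x^2 + 27*x + 27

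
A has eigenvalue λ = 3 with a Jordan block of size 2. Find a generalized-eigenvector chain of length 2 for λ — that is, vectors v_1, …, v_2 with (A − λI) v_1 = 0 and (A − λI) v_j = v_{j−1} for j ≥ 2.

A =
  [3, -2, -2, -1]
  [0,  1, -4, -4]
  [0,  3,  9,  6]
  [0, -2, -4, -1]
A Jordan chain for λ = 3 of length 2:
v_1 = (-2, -2, 3, -2)ᵀ
v_2 = (0, 1, 0, 0)ᵀ

Let N = A − (3)·I. We want v_2 with N^2 v_2 = 0 but N^1 v_2 ≠ 0; then v_{j-1} := N · v_j for j = 2, …, 2.

Pick v_2 = (0, 1, 0, 0)ᵀ.
Then v_1 = N · v_2 = (-2, -2, 3, -2)ᵀ.

Sanity check: (A − (3)·I) v_1 = (0, 0, 0, 0)ᵀ = 0. ✓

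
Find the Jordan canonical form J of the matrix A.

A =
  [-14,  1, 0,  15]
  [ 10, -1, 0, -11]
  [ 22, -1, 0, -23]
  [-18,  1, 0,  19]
J_2(0) ⊕ J_1(0) ⊕ J_1(4)

The characteristic polynomial is
  det(x·I − A) = x^4 - 4*x^3 = x^3*(x - 4)

Eigenvalues and multiplicities (the geometric multiplicity of λ is n − rank(A − λI), which equals the number of Jordan blocks for λ):
  λ = 0: algebraic multiplicity = 3, geometric multiplicity = 2
  λ = 4: algebraic multiplicity = 1, geometric multiplicity = 1

Determining the block sizes for each eigenvalue:
  λ = 0: 2 blocks summing to 3 forces exactly one block of size 2 and the rest size 1 → block sizes [2, 1]
  λ = 4: one block (gm = 1), so the single block has size am = 1 → block sizes [1]

Assembling the blocks gives a Jordan form
J =
  [0, 1, 0, 0]
  [0, 0, 0, 0]
  [0, 0, 0, 0]
  [0, 0, 0, 4]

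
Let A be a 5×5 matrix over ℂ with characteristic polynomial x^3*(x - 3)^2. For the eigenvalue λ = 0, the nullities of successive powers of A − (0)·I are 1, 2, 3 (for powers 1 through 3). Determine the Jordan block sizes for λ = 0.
Block sizes for λ = 0: [3]

From the dimensions of kernels of powers, the number of Jordan blocks of size at least j is d_j − d_{j−1} where d_j = dim ker(N^j) (with d_0 = 0). Computing the differences gives [1, 1, 1].
The number of blocks of size exactly k is (#blocks of size ≥ k) − (#blocks of size ≥ k + 1), so the partition is: 1 block(s) of size 3.
In nonincreasing order the block sizes are [3].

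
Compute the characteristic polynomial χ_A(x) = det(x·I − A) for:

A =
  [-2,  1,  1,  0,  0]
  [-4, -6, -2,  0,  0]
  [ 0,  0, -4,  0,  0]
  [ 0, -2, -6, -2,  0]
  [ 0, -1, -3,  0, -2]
x^5 + 16*x^4 + 100*x^3 + 304*x^2 + 448*x + 256

Expanding det(x·I − A) (e.g. by cofactor expansion or by noting that A is similar to its Jordan form J, which has the same characteristic polynomial as A) gives
  χ_A(x) = x^5 + 16*x^4 + 100*x^3 + 304*x^2 + 448*x + 256
which factors as (x + 2)^2*(x + 4)^3. The eigenvalues (with algebraic multiplicities) are λ = -4 with multiplicity 3, λ = -2 with multiplicity 2.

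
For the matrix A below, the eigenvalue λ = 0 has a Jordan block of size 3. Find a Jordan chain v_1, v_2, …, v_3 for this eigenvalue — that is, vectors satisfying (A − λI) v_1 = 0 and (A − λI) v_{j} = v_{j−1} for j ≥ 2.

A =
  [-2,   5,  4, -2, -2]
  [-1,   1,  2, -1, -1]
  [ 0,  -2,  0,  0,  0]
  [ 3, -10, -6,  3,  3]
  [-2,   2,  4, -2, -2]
A Jordan chain for λ = 0 of length 3:
v_1 = (-3, 0, 2, 7, 0)ᵀ
v_2 = (-2, -1, 0, 3, -2)ᵀ
v_3 = (1, 0, 0, 0, 0)ᵀ

Let N = A − (0)·I. We want v_3 with N^3 v_3 = 0 but N^2 v_3 ≠ 0; then v_{j-1} := N · v_j for j = 3, …, 2.

Pick v_3 = (1, 0, 0, 0, 0)ᵀ.
Then v_2 = N · v_3 = (-2, -1, 0, 3, -2)ᵀ.
Then v_1 = N · v_2 = (-3, 0, 2, 7, 0)ᵀ.

Sanity check: (A − (0)·I) v_1 = (0, 0, 0, 0, 0)ᵀ = 0. ✓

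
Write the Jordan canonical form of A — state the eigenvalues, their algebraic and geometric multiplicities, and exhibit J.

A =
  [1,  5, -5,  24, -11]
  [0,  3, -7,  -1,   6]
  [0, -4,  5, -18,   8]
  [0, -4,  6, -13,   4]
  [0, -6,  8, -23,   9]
J_3(1) ⊕ J_2(1)

The characteristic polynomial is
  det(x·I − A) = x^5 - 5*x^4 + 10*x^3 - 10*x^2 + 5*x - 1 = (x - 1)^5

Eigenvalues and multiplicities (the geometric multiplicity of λ is n − rank(A − λI), which equals the number of Jordan blocks for λ):
  λ = 1: algebraic multiplicity = 5, geometric multiplicity = 2

Determining the block sizes for each eigenvalue:
  λ = 1: with am = 5 and gm = 2, the partition is not yet determined (e.g. several partitions of 5 into 2 parts exist). Let N = A − (1)·I. Computing rank(N^1) = 3, rank(N^2) = 1, rank(N^3) = 0; the number of blocks of size ≥ j is rank(N^{j−1}) − rank(N^j), giving [2, 2, 1]. So we have 1 block(s) of size 3, 1 block(s) of size 2 → block sizes [3, 2]

Assembling the blocks gives a Jordan form
J =
  [1, 1, 0, 0, 0]
  [0, 1, 1, 0, 0]
  [0, 0, 1, 0, 0]
  [0, 0, 0, 1, 1]
  [0, 0, 0, 0, 1]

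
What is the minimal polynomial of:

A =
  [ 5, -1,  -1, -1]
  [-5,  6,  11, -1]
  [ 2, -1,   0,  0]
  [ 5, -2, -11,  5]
x^3 - 12*x^2 + 48*x - 64

The characteristic polynomial is χ_A(x) = (x - 4)^4, so the eigenvalues are known. The minimal polynomial is
  m_A(x) = Π_λ (x − λ)^{k_λ}
where k_λ is the size of the *largest* Jordan block for λ (equivalently, the smallest k with (A − λI)^k v = 0 for every generalised eigenvector v of λ).

  λ = 4: largest Jordan block has size 3, contributing (x − 4)^3

So m_A(x) = (x - 4)^3 = x^3 - 12*x^2 + 48*x - 64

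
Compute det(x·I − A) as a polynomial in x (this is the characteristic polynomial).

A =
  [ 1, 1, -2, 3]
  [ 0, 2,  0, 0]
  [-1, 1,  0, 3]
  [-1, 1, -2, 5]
x^4 - 8*x^3 + 24*x^2 - 32*x + 16

Expanding det(x·I − A) (e.g. by cofactor expansion or by noting that A is similar to its Jordan form J, which has the same characteristic polynomial as A) gives
  χ_A(x) = x^4 - 8*x^3 + 24*x^2 - 32*x + 16
which factors as (x - 2)^4. The eigenvalues (with algebraic multiplicities) are λ = 2 with multiplicity 4.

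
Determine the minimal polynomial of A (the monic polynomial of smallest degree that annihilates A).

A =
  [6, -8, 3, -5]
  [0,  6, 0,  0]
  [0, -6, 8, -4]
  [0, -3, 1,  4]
x^3 - 18*x^2 + 108*x - 216

The characteristic polynomial is χ_A(x) = (x - 6)^4, so the eigenvalues are known. The minimal polynomial is
  m_A(x) = Π_λ (x − λ)^{k_λ}
where k_λ is the size of the *largest* Jordan block for λ (equivalently, the smallest k with (A − λI)^k v = 0 for every generalised eigenvector v of λ).

  λ = 6: largest Jordan block has size 3, contributing (x − 6)^3

So m_A(x) = (x - 6)^3 = x^3 - 18*x^2 + 108*x - 216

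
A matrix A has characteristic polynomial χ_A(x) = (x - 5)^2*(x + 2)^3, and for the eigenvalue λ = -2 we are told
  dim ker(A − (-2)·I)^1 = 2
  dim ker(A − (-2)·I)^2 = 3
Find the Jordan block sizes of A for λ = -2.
Block sizes for λ = -2: [2, 1]

From the dimensions of kernels of powers, the number of Jordan blocks of size at least j is d_j − d_{j−1} where d_j = dim ker(N^j) (with d_0 = 0). Computing the differences gives [2, 1].
The number of blocks of size exactly k is (#blocks of size ≥ k) − (#blocks of size ≥ k + 1), so the partition is: 1 block(s) of size 1, 1 block(s) of size 2.
In nonincreasing order the block sizes are [2, 1].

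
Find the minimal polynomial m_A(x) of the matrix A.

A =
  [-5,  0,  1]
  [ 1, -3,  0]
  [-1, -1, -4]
x^3 + 12*x^2 + 48*x + 64

The characteristic polynomial is χ_A(x) = (x + 4)^3, so the eigenvalues are known. The minimal polynomial is
  m_A(x) = Π_λ (x − λ)^{k_λ}
where k_λ is the size of the *largest* Jordan block for λ (equivalently, the smallest k with (A − λI)^k v = 0 for every generalised eigenvector v of λ).

  λ = -4: largest Jordan block has size 3, contributing (x + 4)^3

So m_A(x) = (x + 4)^3 = x^3 + 12*x^2 + 48*x + 64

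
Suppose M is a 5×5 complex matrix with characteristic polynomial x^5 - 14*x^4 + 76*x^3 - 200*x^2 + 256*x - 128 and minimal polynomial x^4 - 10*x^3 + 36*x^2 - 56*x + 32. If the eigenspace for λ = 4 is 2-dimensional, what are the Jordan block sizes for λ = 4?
Block sizes for λ = 4: [1, 1]

Step 1 — from the characteristic polynomial, algebraic multiplicity of λ = 4 is 2. From dim ker(M − (4)·I) = 2, there are exactly 2 Jordan blocks for λ = 4.
Step 2 — from the minimal polynomial, the factor (x − 4) tells us the largest block for λ = 4 has size 1.
Step 3 — with total size 2, 2 blocks, and largest block 1, the block sizes (in nonincreasing order) are [1, 1].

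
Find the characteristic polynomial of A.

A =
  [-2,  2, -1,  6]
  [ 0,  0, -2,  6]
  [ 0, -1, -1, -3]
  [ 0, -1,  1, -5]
x^4 + 8*x^3 + 24*x^2 + 32*x + 16

Expanding det(x·I − A) (e.g. by cofactor expansion or by noting that A is similar to its Jordan form J, which has the same characteristic polynomial as A) gives
  χ_A(x) = x^4 + 8*x^3 + 24*x^2 + 32*x + 16
which factors as (x + 2)^4. The eigenvalues (with algebraic multiplicities) are λ = -2 with multiplicity 4.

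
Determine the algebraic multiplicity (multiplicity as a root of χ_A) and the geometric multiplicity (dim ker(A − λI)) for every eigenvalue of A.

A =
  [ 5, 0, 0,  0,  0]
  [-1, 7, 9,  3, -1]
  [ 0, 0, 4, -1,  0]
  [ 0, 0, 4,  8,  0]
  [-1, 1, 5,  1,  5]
λ = 5: alg = 1, geom = 1; λ = 6: alg = 4, geom = 2

Step 1 — factor the characteristic polynomial to read off the algebraic multiplicities:
  χ_A(x) = (x - 6)^4*(x - 5)

Step 2 — compute geometric multiplicities via the rank-nullity identity g(λ) = n − rank(A − λI):
  rank(A − (5)·I) = 4, so dim ker(A − (5)·I) = n − 4 = 1
  rank(A − (6)·I) = 3, so dim ker(A − (6)·I) = n − 3 = 2

Summary:
  λ = 5: algebraic multiplicity = 1, geometric multiplicity = 1
  λ = 6: algebraic multiplicity = 4, geometric multiplicity = 2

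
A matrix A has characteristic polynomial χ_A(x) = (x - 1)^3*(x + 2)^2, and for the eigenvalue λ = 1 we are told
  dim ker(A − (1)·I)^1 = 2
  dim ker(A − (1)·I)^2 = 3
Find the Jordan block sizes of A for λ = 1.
Block sizes for λ = 1: [2, 1]

From the dimensions of kernels of powers, the number of Jordan blocks of size at least j is d_j − d_{j−1} where d_j = dim ker(N^j) (with d_0 = 0). Computing the differences gives [2, 1].
The number of blocks of size exactly k is (#blocks of size ≥ k) − (#blocks of size ≥ k + 1), so the partition is: 1 block(s) of size 1, 1 block(s) of size 2.
In nonincreasing order the block sizes are [2, 1].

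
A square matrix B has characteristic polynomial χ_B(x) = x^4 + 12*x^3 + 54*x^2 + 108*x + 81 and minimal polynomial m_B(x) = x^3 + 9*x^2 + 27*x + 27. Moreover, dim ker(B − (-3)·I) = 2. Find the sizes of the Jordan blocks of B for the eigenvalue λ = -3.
Block sizes for λ = -3: [3, 1]

Step 1 — from the characteristic polynomial, algebraic multiplicity of λ = -3 is 4. From dim ker(B − (-3)·I) = 2, there are exactly 2 Jordan blocks for λ = -3.
Step 2 — from the minimal polynomial, the factor (x + 3)^3 tells us the largest block for λ = -3 has size 3.
Step 3 — with total size 4, 2 blocks, and largest block 3, the block sizes (in nonincreasing order) are [3, 1].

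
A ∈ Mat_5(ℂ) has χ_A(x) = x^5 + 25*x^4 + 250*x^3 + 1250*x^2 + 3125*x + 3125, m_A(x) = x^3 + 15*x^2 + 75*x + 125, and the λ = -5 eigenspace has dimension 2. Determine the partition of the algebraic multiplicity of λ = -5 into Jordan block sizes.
Block sizes for λ = -5: [3, 2]

Step 1 — from the characteristic polynomial, algebraic multiplicity of λ = -5 is 5. From dim ker(A − (-5)·I) = 2, there are exactly 2 Jordan blocks for λ = -5.
Step 2 — from the minimal polynomial, the factor (x + 5)^3 tells us the largest block for λ = -5 has size 3.
Step 3 — with total size 5, 2 blocks, and largest block 3, the block sizes (in nonincreasing order) are [3, 2].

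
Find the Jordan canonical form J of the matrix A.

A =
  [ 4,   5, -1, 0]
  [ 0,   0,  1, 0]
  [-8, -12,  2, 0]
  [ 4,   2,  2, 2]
J_3(2) ⊕ J_1(2)

The characteristic polynomial is
  det(x·I − A) = x^4 - 8*x^3 + 24*x^2 - 32*x + 16 = (x - 2)^4

Eigenvalues and multiplicities (the geometric multiplicity of λ is n − rank(A − λI), which equals the number of Jordan blocks for λ):
  λ = 2: algebraic multiplicity = 4, geometric multiplicity = 2

Determining the block sizes for each eigenvalue:
  λ = 2: with am = 4 and gm = 2, the partition is not yet determined (e.g. several partitions of 4 into 2 parts exist). Let N = A − (2)·I. Computing rank(N^1) = 2, rank(N^2) = 1, rank(N^3) = 0; the number of blocks of size ≥ j is rank(N^{j−1}) − rank(N^j), giving [2, 1, 1]. So we have 1 block(s) of size 3, 1 block(s) of size 1 → block sizes [3, 1]

Assembling the blocks gives a Jordan form
J =
  [2, 1, 0, 0]
  [0, 2, 1, 0]
  [0, 0, 2, 0]
  [0, 0, 0, 2]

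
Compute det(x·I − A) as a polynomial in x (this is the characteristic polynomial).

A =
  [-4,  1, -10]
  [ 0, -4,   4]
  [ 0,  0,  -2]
x^3 + 10*x^2 + 32*x + 32

Expanding det(x·I − A) (e.g. by cofactor expansion or by noting that A is similar to its Jordan form J, which has the same characteristic polynomial as A) gives
  χ_A(x) = x^3 + 10*x^2 + 32*x + 32
which factors as (x + 2)*(x + 4)^2. The eigenvalues (with algebraic multiplicities) are λ = -4 with multiplicity 2, λ = -2 with multiplicity 1.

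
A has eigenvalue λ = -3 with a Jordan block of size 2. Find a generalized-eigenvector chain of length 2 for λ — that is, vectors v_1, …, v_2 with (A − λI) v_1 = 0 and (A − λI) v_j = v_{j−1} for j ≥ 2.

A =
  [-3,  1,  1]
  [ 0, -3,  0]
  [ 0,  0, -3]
A Jordan chain for λ = -3 of length 2:
v_1 = (1, 0, 0)ᵀ
v_2 = (0, 1, 0)ᵀ

Let N = A − (-3)·I. We want v_2 with N^2 v_2 = 0 but N^1 v_2 ≠ 0; then v_{j-1} := N · v_j for j = 2, …, 2.

Pick v_2 = (0, 1, 0)ᵀ.
Then v_1 = N · v_2 = (1, 0, 0)ᵀ.

Sanity check: (A − (-3)·I) v_1 = (0, 0, 0)ᵀ = 0. ✓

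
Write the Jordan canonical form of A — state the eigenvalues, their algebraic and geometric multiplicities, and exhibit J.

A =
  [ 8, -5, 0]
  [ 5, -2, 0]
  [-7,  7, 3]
J_2(3) ⊕ J_1(3)

The characteristic polynomial is
  det(x·I − A) = x^3 - 9*x^2 + 27*x - 27 = (x - 3)^3

Eigenvalues and multiplicities (the geometric multiplicity of λ is n − rank(A − λI), which equals the number of Jordan blocks for λ):
  λ = 3: algebraic multiplicity = 3, geometric multiplicity = 2

Determining the block sizes for each eigenvalue:
  λ = 3: 2 blocks summing to 3 forces exactly one block of size 2 and the rest size 1 → block sizes [2, 1]

Assembling the blocks gives a Jordan form
J =
  [3, 1, 0]
  [0, 3, 0]
  [0, 0, 3]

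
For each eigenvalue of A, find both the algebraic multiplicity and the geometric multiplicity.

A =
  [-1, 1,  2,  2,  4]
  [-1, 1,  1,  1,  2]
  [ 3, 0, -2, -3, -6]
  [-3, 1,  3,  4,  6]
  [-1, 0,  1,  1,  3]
λ = 1: alg = 5, geom = 3

Step 1 — factor the characteristic polynomial to read off the algebraic multiplicities:
  χ_A(x) = (x - 1)^5

Step 2 — compute geometric multiplicities via the rank-nullity identity g(λ) = n − rank(A − λI):
  rank(A − (1)·I) = 2, so dim ker(A − (1)·I) = n − 2 = 3

Summary:
  λ = 1: algebraic multiplicity = 5, geometric multiplicity = 3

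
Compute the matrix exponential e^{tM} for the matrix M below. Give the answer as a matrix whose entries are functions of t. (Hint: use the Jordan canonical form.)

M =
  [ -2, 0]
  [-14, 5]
e^{tM} =
  [exp(-2*t), 0]
  [-2*exp(5*t) + 2*exp(-2*t), exp(5*t)]

Strategy: write M = P · J · P⁻¹ where J is a Jordan canonical form, so e^{tM} = P · e^{tJ} · P⁻¹, and e^{tJ} can be computed block-by-block.

M has Jordan form
J =
  [-2, 0]
  [ 0, 5]
(up to reordering of blocks).

Per-block formulas:
  For a 1×1 block at λ = -2: exp(t · [-2]) = [e^(-2t)].
  For a 1×1 block at λ = 5: exp(t · [5]) = [e^(5t)].

After assembling e^{tJ} and conjugating by P, we get:

e^{tM} =
  [exp(-2*t), 0]
  [-2*exp(5*t) + 2*exp(-2*t), exp(5*t)]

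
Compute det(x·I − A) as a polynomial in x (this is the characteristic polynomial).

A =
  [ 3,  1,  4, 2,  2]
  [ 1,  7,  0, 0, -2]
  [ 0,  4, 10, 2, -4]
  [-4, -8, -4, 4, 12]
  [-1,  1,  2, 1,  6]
x^5 - 30*x^4 + 360*x^3 - 2160*x^2 + 6480*x - 7776

Expanding det(x·I − A) (e.g. by cofactor expansion or by noting that A is similar to its Jordan form J, which has the same characteristic polynomial as A) gives
  χ_A(x) = x^5 - 30*x^4 + 360*x^3 - 2160*x^2 + 6480*x - 7776
which factors as (x - 6)^5. The eigenvalues (with algebraic multiplicities) are λ = 6 with multiplicity 5.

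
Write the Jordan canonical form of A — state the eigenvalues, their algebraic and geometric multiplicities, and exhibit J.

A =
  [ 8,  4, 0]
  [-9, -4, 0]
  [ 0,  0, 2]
J_2(2) ⊕ J_1(2)

The characteristic polynomial is
  det(x·I − A) = x^3 - 6*x^2 + 12*x - 8 = (x - 2)^3

Eigenvalues and multiplicities (the geometric multiplicity of λ is n − rank(A − λI), which equals the number of Jordan blocks for λ):
  λ = 2: algebraic multiplicity = 3, geometric multiplicity = 2

Determining the block sizes for each eigenvalue:
  λ = 2: 2 blocks summing to 3 forces exactly one block of size 2 and the rest size 1 → block sizes [2, 1]

Assembling the blocks gives a Jordan form
J =
  [2, 1, 0]
  [0, 2, 0]
  [0, 0, 2]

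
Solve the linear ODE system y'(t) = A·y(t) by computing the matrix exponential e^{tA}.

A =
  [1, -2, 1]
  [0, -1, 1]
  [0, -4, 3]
e^{tA} =
  [exp(t), -2*t*exp(t), t*exp(t)]
  [0, -2*t*exp(t) + exp(t), t*exp(t)]
  [0, -4*t*exp(t), 2*t*exp(t) + exp(t)]

Strategy: write A = P · J · P⁻¹ where J is a Jordan canonical form, so e^{tA} = P · e^{tJ} · P⁻¹, and e^{tJ} can be computed block-by-block.

A has Jordan form
J =
  [1, 1, 0]
  [0, 1, 0]
  [0, 0, 1]
(up to reordering of blocks).

Per-block formulas:
  For a 1×1 block at λ = 1: exp(t · [1]) = [e^(1t)].
  For a 2×2 Jordan block J_2(1): exp(t · J_2(1)) = e^(1t)·(I + t·N), where N is the 2×2 nilpotent shift.

After assembling e^{tJ} and conjugating by P, we get:

e^{tA} =
  [exp(t), -2*t*exp(t), t*exp(t)]
  [0, -2*t*exp(t) + exp(t), t*exp(t)]
  [0, -4*t*exp(t), 2*t*exp(t) + exp(t)]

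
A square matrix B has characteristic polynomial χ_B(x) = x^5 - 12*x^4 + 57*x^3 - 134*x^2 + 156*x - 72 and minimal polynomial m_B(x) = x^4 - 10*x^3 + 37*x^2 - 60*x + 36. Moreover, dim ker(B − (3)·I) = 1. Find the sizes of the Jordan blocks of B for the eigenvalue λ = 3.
Block sizes for λ = 3: [2]

Step 1 — from the characteristic polynomial, algebraic multiplicity of λ = 3 is 2. From dim ker(B − (3)·I) = 1, there are exactly 1 Jordan blocks for λ = 3.
Step 2 — from the minimal polynomial, the factor (x − 3)^2 tells us the largest block for λ = 3 has size 2.
Step 3 — with total size 2, 1 blocks, and largest block 2, the block sizes (in nonincreasing order) are [2].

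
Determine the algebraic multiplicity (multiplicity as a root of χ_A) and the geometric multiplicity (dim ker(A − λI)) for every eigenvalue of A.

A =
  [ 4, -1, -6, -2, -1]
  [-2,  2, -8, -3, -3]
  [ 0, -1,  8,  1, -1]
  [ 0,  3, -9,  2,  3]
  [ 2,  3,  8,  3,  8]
λ = 4: alg = 1, geom = 1; λ = 5: alg = 4, geom = 2

Step 1 — factor the characteristic polynomial to read off the algebraic multiplicities:
  χ_A(x) = (x - 5)^4*(x - 4)

Step 2 — compute geometric multiplicities via the rank-nullity identity g(λ) = n − rank(A − λI):
  rank(A − (4)·I) = 4, so dim ker(A − (4)·I) = n − 4 = 1
  rank(A − (5)·I) = 3, so dim ker(A − (5)·I) = n − 3 = 2

Summary:
  λ = 4: algebraic multiplicity = 1, geometric multiplicity = 1
  λ = 5: algebraic multiplicity = 4, geometric multiplicity = 2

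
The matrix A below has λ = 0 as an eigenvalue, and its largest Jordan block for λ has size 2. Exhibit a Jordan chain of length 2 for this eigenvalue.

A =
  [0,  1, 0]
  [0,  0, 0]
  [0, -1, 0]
A Jordan chain for λ = 0 of length 2:
v_1 = (1, 0, -1)ᵀ
v_2 = (0, 1, 0)ᵀ

Let N = A − (0)·I. We want v_2 with N^2 v_2 = 0 but N^1 v_2 ≠ 0; then v_{j-1} := N · v_j for j = 2, …, 2.

Pick v_2 = (0, 1, 0)ᵀ.
Then v_1 = N · v_2 = (1, 0, -1)ᵀ.

Sanity check: (A − (0)·I) v_1 = (0, 0, 0)ᵀ = 0. ✓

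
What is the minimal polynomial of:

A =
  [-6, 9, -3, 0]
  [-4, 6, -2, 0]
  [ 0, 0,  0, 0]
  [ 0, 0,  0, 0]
x^2

The characteristic polynomial is χ_A(x) = x^4, so the eigenvalues are known. The minimal polynomial is
  m_A(x) = Π_λ (x − λ)^{k_λ}
where k_λ is the size of the *largest* Jordan block for λ (equivalently, the smallest k with (A − λI)^k v = 0 for every generalised eigenvector v of λ).

  λ = 0: largest Jordan block has size 2, contributing (x − 0)^2

So m_A(x) = x^2 = x^2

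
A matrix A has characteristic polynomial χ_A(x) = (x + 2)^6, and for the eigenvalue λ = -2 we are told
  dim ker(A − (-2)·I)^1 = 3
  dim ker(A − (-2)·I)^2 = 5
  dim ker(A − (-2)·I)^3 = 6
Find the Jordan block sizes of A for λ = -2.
Block sizes for λ = -2: [3, 2, 1]

From the dimensions of kernels of powers, the number of Jordan blocks of size at least j is d_j − d_{j−1} where d_j = dim ker(N^j) (with d_0 = 0). Computing the differences gives [3, 2, 1].
The number of blocks of size exactly k is (#blocks of size ≥ k) − (#blocks of size ≥ k + 1), so the partition is: 1 block(s) of size 1, 1 block(s) of size 2, 1 block(s) of size 3.
In nonincreasing order the block sizes are [3, 2, 1].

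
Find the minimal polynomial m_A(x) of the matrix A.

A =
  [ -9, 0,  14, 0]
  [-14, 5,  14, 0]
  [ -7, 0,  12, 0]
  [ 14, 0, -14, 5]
x^2 - 3*x - 10

The characteristic polynomial is χ_A(x) = (x - 5)^3*(x + 2), so the eigenvalues are known. The minimal polynomial is
  m_A(x) = Π_λ (x − λ)^{k_λ}
where k_λ is the size of the *largest* Jordan block for λ (equivalently, the smallest k with (A − λI)^k v = 0 for every generalised eigenvector v of λ).

  λ = -2: largest Jordan block has size 1, contributing (x + 2)
  λ = 5: largest Jordan block has size 1, contributing (x − 5)

So m_A(x) = (x - 5)*(x + 2) = x^2 - 3*x - 10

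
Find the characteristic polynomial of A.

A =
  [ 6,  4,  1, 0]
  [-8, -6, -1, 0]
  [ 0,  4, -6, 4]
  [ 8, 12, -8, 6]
x^4 - 4*x^2

Expanding det(x·I − A) (e.g. by cofactor expansion or by noting that A is similar to its Jordan form J, which has the same characteristic polynomial as A) gives
  χ_A(x) = x^4 - 4*x^2
which factors as x^2*(x - 2)*(x + 2). The eigenvalues (with algebraic multiplicities) are λ = -2 with multiplicity 1, λ = 0 with multiplicity 2, λ = 2 with multiplicity 1.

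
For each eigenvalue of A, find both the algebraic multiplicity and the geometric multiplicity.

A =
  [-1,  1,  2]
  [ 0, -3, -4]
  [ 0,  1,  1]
λ = -1: alg = 3, geom = 2

Step 1 — factor the characteristic polynomial to read off the algebraic multiplicities:
  χ_A(x) = (x + 1)^3

Step 2 — compute geometric multiplicities via the rank-nullity identity g(λ) = n − rank(A − λI):
  rank(A − (-1)·I) = 1, so dim ker(A − (-1)·I) = n − 1 = 2

Summary:
  λ = -1: algebraic multiplicity = 3, geometric multiplicity = 2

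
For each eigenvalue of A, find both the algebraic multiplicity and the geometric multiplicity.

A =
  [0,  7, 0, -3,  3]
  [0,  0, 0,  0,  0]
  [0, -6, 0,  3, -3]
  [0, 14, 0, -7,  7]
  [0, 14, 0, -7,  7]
λ = 0: alg = 5, geom = 3

Step 1 — factor the characteristic polynomial to read off the algebraic multiplicities:
  χ_A(x) = x^5

Step 2 — compute geometric multiplicities via the rank-nullity identity g(λ) = n − rank(A − λI):
  rank(A − (0)·I) = 2, so dim ker(A − (0)·I) = n − 2 = 3

Summary:
  λ = 0: algebraic multiplicity = 5, geometric multiplicity = 3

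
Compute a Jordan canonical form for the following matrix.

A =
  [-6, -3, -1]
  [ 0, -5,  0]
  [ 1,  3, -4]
J_2(-5) ⊕ J_1(-5)

The characteristic polynomial is
  det(x·I − A) = x^3 + 15*x^2 + 75*x + 125 = (x + 5)^3

Eigenvalues and multiplicities (the geometric multiplicity of λ is n − rank(A − λI), which equals the number of Jordan blocks for λ):
  λ = -5: algebraic multiplicity = 3, geometric multiplicity = 2

Determining the block sizes for each eigenvalue:
  λ = -5: 2 blocks summing to 3 forces exactly one block of size 2 and the rest size 1 → block sizes [2, 1]

Assembling the blocks gives a Jordan form
J =
  [-5,  1,  0]
  [ 0, -5,  0]
  [ 0,  0, -5]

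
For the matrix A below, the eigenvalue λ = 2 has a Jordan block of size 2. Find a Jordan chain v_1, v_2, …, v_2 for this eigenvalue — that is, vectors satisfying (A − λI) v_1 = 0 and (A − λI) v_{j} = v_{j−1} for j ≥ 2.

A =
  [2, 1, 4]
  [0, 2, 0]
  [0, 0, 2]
A Jordan chain for λ = 2 of length 2:
v_1 = (1, 0, 0)ᵀ
v_2 = (0, 1, 0)ᵀ

Let N = A − (2)·I. We want v_2 with N^2 v_2 = 0 but N^1 v_2 ≠ 0; then v_{j-1} := N · v_j for j = 2, …, 2.

Pick v_2 = (0, 1, 0)ᵀ.
Then v_1 = N · v_2 = (1, 0, 0)ᵀ.

Sanity check: (A − (2)·I) v_1 = (0, 0, 0)ᵀ = 0. ✓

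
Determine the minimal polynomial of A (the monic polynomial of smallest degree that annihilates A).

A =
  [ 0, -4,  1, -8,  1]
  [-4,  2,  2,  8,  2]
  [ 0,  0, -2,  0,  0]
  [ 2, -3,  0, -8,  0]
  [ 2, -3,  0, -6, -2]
x^3 + 6*x^2 + 12*x + 8

The characteristic polynomial is χ_A(x) = (x + 2)^5, so the eigenvalues are known. The minimal polynomial is
  m_A(x) = Π_λ (x − λ)^{k_λ}
where k_λ is the size of the *largest* Jordan block for λ (equivalently, the smallest k with (A − λI)^k v = 0 for every generalised eigenvector v of λ).

  λ = -2: largest Jordan block has size 3, contributing (x + 2)^3

So m_A(x) = (x + 2)^3 = x^3 + 6*x^2 + 12*x + 8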